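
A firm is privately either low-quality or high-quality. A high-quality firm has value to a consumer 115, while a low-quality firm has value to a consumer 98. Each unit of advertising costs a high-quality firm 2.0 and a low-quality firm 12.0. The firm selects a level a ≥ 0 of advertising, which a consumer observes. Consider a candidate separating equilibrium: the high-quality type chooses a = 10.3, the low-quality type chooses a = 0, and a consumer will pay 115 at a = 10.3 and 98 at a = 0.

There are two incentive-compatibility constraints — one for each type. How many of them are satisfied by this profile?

1

Low-quality type: stay at 0 → 98; mimic → 115 − 12.0 × 10.3 = -8.6. IC holds (98 ≥ -8.6).
High-quality type: signal → 115 − 2.0 × 10.3 = 94.4; deviate to 0 → 98. IC fails (94.4 < 98).
1 of 2 constraints hold, so this profile is not an equilibrium.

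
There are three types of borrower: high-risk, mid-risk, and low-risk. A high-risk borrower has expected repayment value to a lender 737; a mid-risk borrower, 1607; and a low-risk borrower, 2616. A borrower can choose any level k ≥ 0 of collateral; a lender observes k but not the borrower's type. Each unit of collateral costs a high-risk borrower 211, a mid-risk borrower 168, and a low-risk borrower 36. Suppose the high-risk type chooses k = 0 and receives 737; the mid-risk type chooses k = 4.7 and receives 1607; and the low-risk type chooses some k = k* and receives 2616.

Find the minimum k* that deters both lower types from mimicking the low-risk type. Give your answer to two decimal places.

Mid-risk type (on-path payoff 1607 − 168×4.7 = 817.4) won't mimic when 817.4 ≥ 2616 − 168·k*, i.e. k* ≥ 10.71.
High-risk type (on-path payoff 737) won't mimic when 737 ≥ 2616 − 211·k*, i.e. k* ≥ 8.91.
Both must hold, so k* = max(8.91, 10.71) = 10.71. The mid-risk type's constraint binds.

10.71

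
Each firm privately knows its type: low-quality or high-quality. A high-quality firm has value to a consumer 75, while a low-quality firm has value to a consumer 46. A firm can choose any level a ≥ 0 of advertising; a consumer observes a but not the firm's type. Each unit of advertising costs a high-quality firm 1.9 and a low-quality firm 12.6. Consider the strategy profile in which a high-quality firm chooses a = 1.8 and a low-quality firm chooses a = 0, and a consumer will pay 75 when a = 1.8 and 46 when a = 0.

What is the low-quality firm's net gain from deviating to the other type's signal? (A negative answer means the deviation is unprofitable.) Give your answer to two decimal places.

Playing a = 0 the low-quality firm receives 46.
Deviating to a = 1.8 brings payment 75 at cost 12.6 × 1.8 = 22.68, netting 52.32.
Gain from deviating: 52.32 − 46 = 6.32.
The gain is positive, so the low-quality type's incentive-compatibility constraint is violated — this profile is not a separating equilibrium.

6.32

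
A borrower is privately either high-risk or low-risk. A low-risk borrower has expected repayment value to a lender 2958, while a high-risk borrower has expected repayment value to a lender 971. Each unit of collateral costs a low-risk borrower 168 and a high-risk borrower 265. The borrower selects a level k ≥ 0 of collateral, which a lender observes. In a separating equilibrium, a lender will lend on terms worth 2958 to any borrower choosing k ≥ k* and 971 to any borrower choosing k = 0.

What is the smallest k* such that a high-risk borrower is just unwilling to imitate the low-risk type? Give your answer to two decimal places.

7.50

A high-risk borrower choosing k = 0 receives 971.
Imitating at k* instead would pay 2958 at cost 265·k*, netting 2958 − 265·k*.
Indifference: 971 = 2958 − 265·k*, so k* = (2958 − 971) / 265 ≈ 7.50.
This is the high-risk type's binding incentive-compatibility constraint; any k ≥ 7.50 sustains separation on that side.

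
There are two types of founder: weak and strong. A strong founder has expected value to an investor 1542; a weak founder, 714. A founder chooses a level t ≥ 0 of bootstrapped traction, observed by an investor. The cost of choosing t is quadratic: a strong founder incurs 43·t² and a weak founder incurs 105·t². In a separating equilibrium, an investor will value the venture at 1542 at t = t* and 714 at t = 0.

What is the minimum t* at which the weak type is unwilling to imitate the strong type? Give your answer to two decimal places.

2.81

The weak type at t = 0 receives 714; imitating at t* yields 1542 − 105·t*².
Indifference: 714 = 1542 − 105·t*², so t*² = (1542 − 714) / 105 ≈ 7.8857.
t* = √7.8857 ≈ 2.81.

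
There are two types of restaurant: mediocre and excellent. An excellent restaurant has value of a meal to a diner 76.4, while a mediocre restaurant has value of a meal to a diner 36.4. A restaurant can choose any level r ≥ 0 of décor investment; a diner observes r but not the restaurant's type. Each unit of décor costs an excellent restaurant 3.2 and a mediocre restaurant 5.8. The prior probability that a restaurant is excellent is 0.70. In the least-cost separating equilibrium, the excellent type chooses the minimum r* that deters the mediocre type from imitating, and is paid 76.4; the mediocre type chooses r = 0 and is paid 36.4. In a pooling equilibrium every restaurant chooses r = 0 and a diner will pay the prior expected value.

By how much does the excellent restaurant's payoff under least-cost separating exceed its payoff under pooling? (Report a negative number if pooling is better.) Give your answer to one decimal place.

-10.1

Least-cost separating signal: r* solves 36.4 = 76.4 − 5.8·r*, so r* = (76.4 − 36.4)/5.8 ≈ 6.8966.
Excellent type's separating payoff: 76.4 − 3.2 × r* = 76.4 − 3.2 × (76.4 − 36.4)/5.8 = 76.4 − 128/5.8 ≈ 54.331.
Pooling payoff: 0.70 × 76.4 + 0.30 × 36.4 = 64.4.
Difference: 54.331 − 64.4 = -10.069, i.e. -10.1 to one decimal place.
The excellent type would prefer the pooling outcome.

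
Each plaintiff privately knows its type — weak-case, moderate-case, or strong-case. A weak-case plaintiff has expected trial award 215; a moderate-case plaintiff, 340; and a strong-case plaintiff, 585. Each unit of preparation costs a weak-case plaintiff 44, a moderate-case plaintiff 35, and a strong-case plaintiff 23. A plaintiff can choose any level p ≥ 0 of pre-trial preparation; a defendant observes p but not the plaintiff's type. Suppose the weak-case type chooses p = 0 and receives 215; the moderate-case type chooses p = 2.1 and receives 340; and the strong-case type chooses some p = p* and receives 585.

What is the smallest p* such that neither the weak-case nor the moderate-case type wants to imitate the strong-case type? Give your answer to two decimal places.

Weak-case type (on-path payoff 215) won't mimic when 215 ≥ 585 − 44·p*, i.e. p* ≥ 8.41.
Moderate-case type (on-path payoff 340 − 35×2.1 = 266.5) won't mimic when 266.5 ≥ 585 − 35·p*, i.e. p* ≥ 9.10.
Both must hold, so p* = max(8.41, 9.10) = 9.10. The moderate-case type's constraint binds.

9.10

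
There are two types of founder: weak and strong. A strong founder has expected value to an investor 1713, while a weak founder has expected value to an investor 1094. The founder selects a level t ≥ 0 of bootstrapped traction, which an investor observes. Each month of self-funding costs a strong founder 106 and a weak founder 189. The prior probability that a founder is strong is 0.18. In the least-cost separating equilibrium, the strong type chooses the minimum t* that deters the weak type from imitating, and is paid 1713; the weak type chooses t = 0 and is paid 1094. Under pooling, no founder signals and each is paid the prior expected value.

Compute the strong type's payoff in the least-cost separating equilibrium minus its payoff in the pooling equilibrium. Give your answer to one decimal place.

160.4

Least-cost separating signal: t* solves 1094 = 1713 − 189·t*, so t* = (1713 − 1094)/189 ≈ 3.2751.
Strong type's separating payoff: 1713 − 106 × t* = 1713 − 106 × (1713 − 1094)/189 = 1713 − 65614/189 ≈ 1365.836.
Pooling payoff: 0.18 × 1713 + 0.82 × 1094 = 1205.42.
Difference: 1365.836 − 1205.42 = 160.416, i.e. 160.4 to one decimal place.
The strong type prefers to separate.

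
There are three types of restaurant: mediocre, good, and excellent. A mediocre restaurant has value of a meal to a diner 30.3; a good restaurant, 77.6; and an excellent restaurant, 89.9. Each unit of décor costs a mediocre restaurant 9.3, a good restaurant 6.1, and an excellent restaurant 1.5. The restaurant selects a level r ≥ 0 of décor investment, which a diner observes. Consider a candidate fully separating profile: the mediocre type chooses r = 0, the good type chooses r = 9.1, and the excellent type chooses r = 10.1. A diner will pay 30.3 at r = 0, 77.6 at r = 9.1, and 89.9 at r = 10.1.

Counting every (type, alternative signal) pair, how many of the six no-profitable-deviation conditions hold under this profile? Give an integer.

4

Mediocre (own payoff 30.3): to r=9.1 gives 77.6 − 9.3×9.1 = -7.03 → no gain ✓; to r=10.1 gives 89.9 − 9.3×10.1 = -4.03 → no gain ✓.
Excellent (own payoff 89.9 − 1.5×10.1 = 74.75): to r=0 gives 30.3 → no gain ✓; to r=9.1 gives 77.6 − 1.5×9.1 = 63.95 → no gain ✓.
Good (own payoff 77.6 − 6.1×9.1 = 22.09): to r=0 gives 30.3 → profitable ✗; to r=10.1 gives 89.9 − 6.1×10.1 = 28.29 → profitable ✗.
4 of the 6 constraints hold; not an equilibrium.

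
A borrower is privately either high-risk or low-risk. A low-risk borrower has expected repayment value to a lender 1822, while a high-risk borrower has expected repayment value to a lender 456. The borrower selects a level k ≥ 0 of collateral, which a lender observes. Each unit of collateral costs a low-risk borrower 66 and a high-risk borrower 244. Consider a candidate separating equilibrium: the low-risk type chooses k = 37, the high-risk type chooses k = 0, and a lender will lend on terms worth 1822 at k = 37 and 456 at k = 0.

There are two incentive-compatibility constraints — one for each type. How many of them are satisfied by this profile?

Low-risk type: signal → 1822 − 66 × 37 = -620; deviate to 0 → 456. IC fails (-620 < 456).
High-risk type: stay at 0 → 456; mimic → 1822 − 244 × 37 = -7206. IC holds (456 ≥ -7206).
1 of 2 constraints hold, so this profile is not an equilibrium.

1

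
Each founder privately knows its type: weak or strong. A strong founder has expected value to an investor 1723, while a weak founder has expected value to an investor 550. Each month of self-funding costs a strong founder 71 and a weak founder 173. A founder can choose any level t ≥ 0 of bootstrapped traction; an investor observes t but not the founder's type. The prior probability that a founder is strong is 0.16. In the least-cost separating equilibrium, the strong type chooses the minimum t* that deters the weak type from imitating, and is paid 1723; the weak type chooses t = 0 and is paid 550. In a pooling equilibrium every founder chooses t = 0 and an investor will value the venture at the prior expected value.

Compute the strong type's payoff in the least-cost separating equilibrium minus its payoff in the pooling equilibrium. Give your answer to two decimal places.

Least-cost separating signal: t* solves 550 = 1723 − 173·t*, so t* = (1723 − 550)/173 ≈ 6.7803.
Strong type's separating payoff: 1723 − 71 × t* = 1723 − 71 × (1723 − 550)/173 = 1723 − 83283/173 ≈ 1241.5954.
Pooling payoff: 0.16 × 1723 + 0.84 × 550 = 737.68.
Difference: 1241.5954 − 737.68 = 503.9154, i.e. 503.92 to two decimal places.
The strong type prefers to separate.

503.92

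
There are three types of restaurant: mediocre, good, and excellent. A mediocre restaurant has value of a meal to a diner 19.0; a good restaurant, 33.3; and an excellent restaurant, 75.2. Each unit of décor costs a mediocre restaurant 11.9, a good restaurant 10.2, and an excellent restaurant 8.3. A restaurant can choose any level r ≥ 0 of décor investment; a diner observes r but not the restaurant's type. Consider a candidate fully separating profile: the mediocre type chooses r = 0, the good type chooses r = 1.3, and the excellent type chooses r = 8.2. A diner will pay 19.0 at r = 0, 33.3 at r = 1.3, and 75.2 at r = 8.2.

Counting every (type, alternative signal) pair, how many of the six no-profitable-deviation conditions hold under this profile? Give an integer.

Excellent (own payoff 75.2 − 8.3×8.2 = 7.14): to r=0 gives 19.0 → profitable ✗; to r=1.3 gives 33.3 − 8.3×1.3 = 22.51 → profitable ✗.
Mediocre (own payoff 19.0): to r=1.3 gives 33.3 − 11.9×1.3 = 17.83 → no gain ✓; to r=8.2 gives 75.2 − 11.9×8.2 = -22.38 → no gain ✓.
Good (own payoff 33.3 − 10.2×1.3 = 20.04): to r=0 gives 19.0 → no gain ✓; to r=8.2 gives 75.2 − 10.2×8.2 = -8.44 → no gain ✓.
4 of the 6 constraints hold; not an equilibrium.

4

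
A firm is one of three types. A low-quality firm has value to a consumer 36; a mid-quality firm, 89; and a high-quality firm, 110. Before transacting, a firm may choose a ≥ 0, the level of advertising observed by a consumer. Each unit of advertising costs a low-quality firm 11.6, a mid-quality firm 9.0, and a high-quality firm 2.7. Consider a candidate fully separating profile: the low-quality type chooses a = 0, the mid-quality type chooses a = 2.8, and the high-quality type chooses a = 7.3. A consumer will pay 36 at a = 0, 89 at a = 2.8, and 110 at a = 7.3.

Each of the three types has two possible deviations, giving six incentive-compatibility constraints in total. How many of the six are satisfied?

Low-quality (own payoff 36): to a=2.8 gives 89 − 11.6×2.8 = 56.52 → profitable ✗; to a=7.3 gives 110 − 11.6×7.3 = 25.32 → no gain ✓.
Mid-quality (own payoff 89 − 9.0×2.8 = 63.8): to a=0 gives 36 → no gain ✓; to a=7.3 gives 110 − 9.0×7.3 = 44.3 → no gain ✓.
High-quality (own payoff 110 − 2.7×7.3 = 90.29): to a=0 gives 36 → no gain ✓; to a=2.8 gives 89 − 2.7×2.8 = 81.44 → no gain ✓.
5 of the 6 constraints hold; not an equilibrium.

5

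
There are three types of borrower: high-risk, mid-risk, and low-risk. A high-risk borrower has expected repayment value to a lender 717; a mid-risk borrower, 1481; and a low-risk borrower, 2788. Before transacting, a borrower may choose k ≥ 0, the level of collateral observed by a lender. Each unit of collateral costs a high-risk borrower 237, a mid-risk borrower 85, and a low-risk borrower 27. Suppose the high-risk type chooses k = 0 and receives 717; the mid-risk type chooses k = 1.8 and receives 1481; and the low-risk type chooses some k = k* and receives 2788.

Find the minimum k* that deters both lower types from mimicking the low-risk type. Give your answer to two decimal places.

Mid-risk type (on-path payoff 1481 − 85×1.8 = 1328) won't mimic when 1328 ≥ 2788 − 85·k*, i.e. k* ≥ 17.18.
High-risk type (on-path payoff 717) won't mimic when 717 ≥ 2788 − 237·k*, i.e. k* ≥ 8.74.
Both must hold, so k* = max(8.74, 17.18) = 17.18. The mid-risk type's constraint binds.

17.18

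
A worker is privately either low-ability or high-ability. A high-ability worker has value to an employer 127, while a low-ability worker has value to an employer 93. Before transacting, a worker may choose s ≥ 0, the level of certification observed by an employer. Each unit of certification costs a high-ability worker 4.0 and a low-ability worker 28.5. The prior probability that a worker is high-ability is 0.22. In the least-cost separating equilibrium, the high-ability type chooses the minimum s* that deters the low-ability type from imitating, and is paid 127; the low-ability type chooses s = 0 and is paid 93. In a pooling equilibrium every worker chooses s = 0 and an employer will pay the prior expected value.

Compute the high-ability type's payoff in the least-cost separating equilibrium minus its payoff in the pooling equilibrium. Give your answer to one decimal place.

21.7

Least-cost separating signal: s* solves 93 = 127 − 28.5·s*, so s* = (127 − 93)/28.5 ≈ 1.1930.
High-ability type's separating payoff: 127 − 4.0 × s* = 127 − 4.0 × (127 − 93)/28.5 = 127 − 136/28.5 ≈ 122.228.
Pooling payoff: 0.22 × 127 + 0.78 × 93 = 100.48.
Difference: 122.228 − 100.48 = 21.748, i.e. 21.7 to one decimal place.
The high-ability type prefers to separate.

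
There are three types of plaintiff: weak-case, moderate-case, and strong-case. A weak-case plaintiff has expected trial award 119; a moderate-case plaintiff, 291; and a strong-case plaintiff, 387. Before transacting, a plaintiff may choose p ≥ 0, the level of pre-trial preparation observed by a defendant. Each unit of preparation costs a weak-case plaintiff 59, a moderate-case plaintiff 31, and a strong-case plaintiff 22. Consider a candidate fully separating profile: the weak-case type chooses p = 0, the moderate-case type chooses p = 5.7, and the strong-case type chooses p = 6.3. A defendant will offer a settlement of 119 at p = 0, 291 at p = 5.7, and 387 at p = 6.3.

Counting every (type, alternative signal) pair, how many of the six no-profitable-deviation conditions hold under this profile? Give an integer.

4

Strong-case (own payoff 387 − 22×6.3 = 248.4): to p=0 gives 119 → no gain ✓; to p=5.7 gives 291 − 22×5.7 = 165.6 → no gain ✓.
Moderate-case (own payoff 291 − 31×5.7 = 114.3): to p=0 gives 119 → profitable ✗; to p=6.3 gives 387 − 31×6.3 = 191.7 → profitable ✗.
Weak-case (own payoff 119): to p=5.7 gives 291 − 59×5.7 = -45.3 → no gain ✓; to p=6.3 gives 387 − 59×6.3 = 15.3 → no gain ✓.
4 of the 6 constraints hold; not an equilibrium.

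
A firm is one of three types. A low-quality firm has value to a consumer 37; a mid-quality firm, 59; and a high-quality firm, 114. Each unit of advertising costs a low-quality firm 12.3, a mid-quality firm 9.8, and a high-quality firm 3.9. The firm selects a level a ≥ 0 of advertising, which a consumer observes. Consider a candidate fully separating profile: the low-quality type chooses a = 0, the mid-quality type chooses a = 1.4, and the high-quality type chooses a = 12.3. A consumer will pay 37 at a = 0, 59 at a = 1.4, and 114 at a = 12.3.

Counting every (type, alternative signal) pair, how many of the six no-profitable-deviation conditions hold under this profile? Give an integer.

5

Low-quality (own payoff 37): to a=1.4 gives 59 − 12.3×1.4 = 41.78 → profitable ✗; to a=12.3 gives 114 − 12.3×12.3 = -37.29 → no gain ✓.
Mid-quality (own payoff 59 − 9.8×1.4 = 45.28): to a=0 gives 37 → no gain ✓; to a=12.3 gives 114 − 9.8×12.3 = -6.54 → no gain ✓.
High-quality (own payoff 114 − 3.9×12.3 = 66.03): to a=0 gives 37 → no gain ✓; to a=1.4 gives 59 − 3.9×1.4 = 53.54 → no gain ✓.
5 of the 6 constraints hold; not an equilibrium.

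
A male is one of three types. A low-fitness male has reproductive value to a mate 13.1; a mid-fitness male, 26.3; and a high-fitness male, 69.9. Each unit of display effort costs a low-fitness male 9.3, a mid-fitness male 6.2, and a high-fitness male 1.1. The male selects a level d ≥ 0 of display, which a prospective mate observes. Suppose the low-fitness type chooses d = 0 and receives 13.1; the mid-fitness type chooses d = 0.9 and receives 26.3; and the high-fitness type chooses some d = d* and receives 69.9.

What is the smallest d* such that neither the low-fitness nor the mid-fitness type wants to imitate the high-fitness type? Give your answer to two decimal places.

Low-fitness type (on-path payoff 13.1) won't mimic when 13.1 ≥ 69.9 − 9.3·d*, i.e. d* ≥ 6.11.
Mid-fitness type (on-path payoff 26.3 − 6.2×0.9 = 20.72) won't mimic when 20.72 ≥ 69.9 − 6.2·d*, i.e. d* ≥ 7.93.
Both must hold, so d* = max(6.11, 7.93) = 7.93. The mid-fitness type's constraint binds.

7.93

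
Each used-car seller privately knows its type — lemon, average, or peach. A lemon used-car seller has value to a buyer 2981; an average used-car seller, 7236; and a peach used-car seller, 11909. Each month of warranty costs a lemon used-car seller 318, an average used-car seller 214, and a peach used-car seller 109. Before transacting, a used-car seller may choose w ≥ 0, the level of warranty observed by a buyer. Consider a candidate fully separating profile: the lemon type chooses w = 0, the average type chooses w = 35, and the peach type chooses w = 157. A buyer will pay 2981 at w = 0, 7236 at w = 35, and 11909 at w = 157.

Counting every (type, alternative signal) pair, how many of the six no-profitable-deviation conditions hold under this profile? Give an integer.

3

Lemon (own payoff 2981): to w=35 gives 7236 − 318×35 = -3894 → no gain ✓; to w=157 gives 11909 − 318×157 = -38017 → no gain ✓.
Average (own payoff 7236 − 214×35 = -254): to w=0 gives 2981 → profitable ✗; to w=157 gives 11909 − 214×157 = -21689 → no gain ✓.
Peach (own payoff 11909 − 109×157 = -5204): to w=0 gives 2981 → profitable ✗; to w=35 gives 7236 − 109×35 = 3421 → profitable ✗.
3 of the 6 constraints hold; not an equilibrium.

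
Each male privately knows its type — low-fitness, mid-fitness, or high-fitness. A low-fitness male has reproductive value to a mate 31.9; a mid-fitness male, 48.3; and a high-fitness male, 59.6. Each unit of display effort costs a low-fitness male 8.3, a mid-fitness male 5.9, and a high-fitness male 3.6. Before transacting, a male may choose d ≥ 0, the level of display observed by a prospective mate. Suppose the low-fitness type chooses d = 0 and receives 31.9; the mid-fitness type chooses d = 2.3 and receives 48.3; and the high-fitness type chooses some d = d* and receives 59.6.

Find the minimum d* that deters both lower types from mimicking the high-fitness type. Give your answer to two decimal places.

4.22

Mid-fitness type (on-path payoff 48.3 − 5.9×2.3 = 34.73) won't mimic when 34.73 ≥ 59.6 − 5.9·d*, i.e. d* ≥ 4.22.
Low-fitness type (on-path payoff 31.9) won't mimic when 31.9 ≥ 59.6 − 8.3·d*, i.e. d* ≥ 3.34.
Both must hold, so d* = max(3.34, 4.22) = 4.22. The mid-fitness type's constraint binds.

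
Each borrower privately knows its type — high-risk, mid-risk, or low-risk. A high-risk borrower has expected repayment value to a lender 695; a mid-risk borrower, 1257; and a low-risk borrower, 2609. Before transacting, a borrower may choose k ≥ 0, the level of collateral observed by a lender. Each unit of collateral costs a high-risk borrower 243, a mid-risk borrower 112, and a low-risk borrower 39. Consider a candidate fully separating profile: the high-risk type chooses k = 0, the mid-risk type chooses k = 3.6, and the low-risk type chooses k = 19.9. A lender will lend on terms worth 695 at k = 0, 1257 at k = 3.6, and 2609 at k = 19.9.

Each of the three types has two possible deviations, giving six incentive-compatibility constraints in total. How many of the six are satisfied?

6

Low-risk (own payoff 2609 − 39×19.9 = 1832.9): to k=0 gives 695 → no gain ✓; to k=3.6 gives 1257 − 39×3.6 = 1116.6 → no gain ✓.
High-risk (own payoff 695): to k=3.6 gives 1257 − 243×3.6 = 382.2 → no gain ✓; to k=19.9 gives 2609 − 243×19.9 = -2226.7 → no gain ✓.
Mid-risk (own payoff 1257 − 112×3.6 = 853.8): to k=0 gives 695 → no gain ✓; to k=19.9 gives 2609 − 112×19.9 = 380.2 → no gain ✓.
6 of the 6 constraints hold; this profile is a separating equilibrium.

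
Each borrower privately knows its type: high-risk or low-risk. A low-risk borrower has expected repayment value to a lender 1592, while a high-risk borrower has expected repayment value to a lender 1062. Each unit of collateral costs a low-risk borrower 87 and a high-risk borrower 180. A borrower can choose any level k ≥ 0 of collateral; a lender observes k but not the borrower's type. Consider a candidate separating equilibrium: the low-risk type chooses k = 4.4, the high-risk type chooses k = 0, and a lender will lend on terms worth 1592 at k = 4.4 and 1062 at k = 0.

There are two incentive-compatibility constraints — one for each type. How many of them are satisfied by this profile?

2

High-risk type: stay at 0 → 1062; mimic → 1592 − 180 × 4.4 = 800. IC holds (1062 ≥ 800).
Low-risk type: signal → 1592 − 87 × 4.4 = 1209.2; deviate to 0 → 1062. IC holds (1209.2 ≥ 1062).
2 of 2 constraints hold, so this is a separating equilibrium.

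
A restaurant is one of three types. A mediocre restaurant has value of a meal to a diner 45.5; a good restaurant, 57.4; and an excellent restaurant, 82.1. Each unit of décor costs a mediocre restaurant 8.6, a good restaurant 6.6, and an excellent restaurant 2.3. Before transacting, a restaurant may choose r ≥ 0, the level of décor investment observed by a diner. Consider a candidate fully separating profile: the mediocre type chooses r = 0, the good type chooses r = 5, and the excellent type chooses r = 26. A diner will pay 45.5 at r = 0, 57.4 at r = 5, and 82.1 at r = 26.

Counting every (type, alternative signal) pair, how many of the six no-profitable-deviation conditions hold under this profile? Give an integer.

Excellent (own payoff 82.1 − 2.3×26 = 22.3): to r=0 gives 45.5 → profitable ✗; to r=5 gives 57.4 − 2.3×5 = 45.9 → profitable ✗.
Good (own payoff 57.4 − 6.6×5 = 24.4): to r=0 gives 45.5 → profitable ✗; to r=26 gives 82.1 − 6.6×26 = -89.5 → no gain ✓.
Mediocre (own payoff 45.5): to r=5 gives 57.4 − 8.6×5 = 14.4 → no gain ✓; to r=26 gives 82.1 − 8.6×26 = -141.5 → no gain ✓.
3 of the 6 constraints hold; not an equilibrium.

3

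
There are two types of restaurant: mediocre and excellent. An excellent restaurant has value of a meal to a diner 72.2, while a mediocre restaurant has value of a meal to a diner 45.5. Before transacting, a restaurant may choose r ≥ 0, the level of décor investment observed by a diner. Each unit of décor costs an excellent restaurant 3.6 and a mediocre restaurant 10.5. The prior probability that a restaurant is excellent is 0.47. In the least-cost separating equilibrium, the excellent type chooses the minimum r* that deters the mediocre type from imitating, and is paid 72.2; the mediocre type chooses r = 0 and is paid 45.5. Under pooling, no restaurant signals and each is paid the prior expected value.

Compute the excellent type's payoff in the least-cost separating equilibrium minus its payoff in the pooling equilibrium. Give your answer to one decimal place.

Least-cost separating signal: r* solves 45.5 = 72.2 − 10.5·r*, so r* = (72.2 − 45.5)/10.5 ≈ 2.5429.
Excellent type's separating payoff: 72.2 − 3.6 × r* = 72.2 − 3.6 × (72.2 − 45.5)/10.5 = 72.2 − 96.12/10.5 ≈ 63.046.
Pooling payoff: 0.47 × 72.2 + 0.53 × 45.5 = 58.049.
Difference: 63.046 − 58.049 = 4.997, i.e. 5.0 to one decimal place.
The excellent type prefers to separate.

5.0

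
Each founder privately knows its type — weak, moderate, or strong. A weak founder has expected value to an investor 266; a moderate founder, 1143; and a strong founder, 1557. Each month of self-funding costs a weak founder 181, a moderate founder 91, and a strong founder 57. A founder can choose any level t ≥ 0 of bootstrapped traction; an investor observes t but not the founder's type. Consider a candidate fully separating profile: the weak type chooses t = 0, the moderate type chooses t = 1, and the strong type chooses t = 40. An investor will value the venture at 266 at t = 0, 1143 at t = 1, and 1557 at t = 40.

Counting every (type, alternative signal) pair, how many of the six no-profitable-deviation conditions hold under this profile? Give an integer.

3

Weak (own payoff 266): to t=1 gives 1143 − 181×1 = 962 → profitable ✗; to t=40 gives 1557 − 181×40 = -5683 → no gain ✓.
Moderate (own payoff 1143 − 91×1 = 1052): to t=0 gives 266 → no gain ✓; to t=40 gives 1557 − 91×40 = -2083 → no gain ✓.
Strong (own payoff 1557 − 57×40 = -723): to t=0 gives 266 → profitable ✗; to t=1 gives 1143 − 57×1 = 1086 → profitable ✗.
3 of the 6 constraints hold; not an equilibrium.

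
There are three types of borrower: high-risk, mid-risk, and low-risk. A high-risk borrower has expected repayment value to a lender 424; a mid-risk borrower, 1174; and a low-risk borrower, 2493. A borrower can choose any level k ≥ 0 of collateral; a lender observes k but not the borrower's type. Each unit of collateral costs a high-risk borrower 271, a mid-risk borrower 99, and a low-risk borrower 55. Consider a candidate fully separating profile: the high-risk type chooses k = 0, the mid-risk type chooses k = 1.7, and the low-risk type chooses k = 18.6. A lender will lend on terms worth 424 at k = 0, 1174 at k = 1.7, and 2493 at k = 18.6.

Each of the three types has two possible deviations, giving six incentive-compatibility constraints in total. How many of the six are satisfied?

5

Low-risk (own payoff 2493 − 55×18.6 = 1470): to k=0 gives 424 → no gain ✓; to k=1.7 gives 1174 − 55×1.7 = 1080.5 → no gain ✓.
Mid-risk (own payoff 1174 − 99×1.7 = 1005.7): to k=0 gives 424 → no gain ✓; to k=18.6 gives 2493 − 99×18.6 = 651.6 → no gain ✓.
High-risk (own payoff 424): to k=1.7 gives 1174 − 271×1.7 = 713.3 → profitable ✗; to k=18.6 gives 2493 − 271×18.6 = -2547.6 → no gain ✓.
5 of the 6 constraints hold; not an equilibrium.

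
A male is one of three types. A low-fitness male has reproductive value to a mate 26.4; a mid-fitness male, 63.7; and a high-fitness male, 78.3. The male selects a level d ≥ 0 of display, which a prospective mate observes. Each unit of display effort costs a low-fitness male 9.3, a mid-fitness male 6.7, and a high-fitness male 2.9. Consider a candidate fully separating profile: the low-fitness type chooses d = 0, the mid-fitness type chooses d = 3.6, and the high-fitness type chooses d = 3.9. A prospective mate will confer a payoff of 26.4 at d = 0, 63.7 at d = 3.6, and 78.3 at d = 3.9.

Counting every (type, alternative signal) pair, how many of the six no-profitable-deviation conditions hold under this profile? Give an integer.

Mid-fitness (own payoff 63.7 − 6.7×3.6 = 39.58): to d=0 gives 26.4 → no gain ✓; to d=3.9 gives 78.3 − 6.7×3.9 = 52.17 → profitable ✗.
Low-fitness (own payoff 26.4): to d=3.6 gives 63.7 − 9.3×3.6 = 30.22 → profitable ✗; to d=3.9 gives 78.3 − 9.3×3.9 = 42.03 → profitable ✗.
High-fitness (own payoff 78.3 − 2.9×3.9 = 66.99): to d=0 gives 26.4 → no gain ✓; to d=3.6 gives 63.7 − 2.9×3.6 = 53.26 → no gain ✓.
3 of the 6 constraints hold; not an equilibrium.

3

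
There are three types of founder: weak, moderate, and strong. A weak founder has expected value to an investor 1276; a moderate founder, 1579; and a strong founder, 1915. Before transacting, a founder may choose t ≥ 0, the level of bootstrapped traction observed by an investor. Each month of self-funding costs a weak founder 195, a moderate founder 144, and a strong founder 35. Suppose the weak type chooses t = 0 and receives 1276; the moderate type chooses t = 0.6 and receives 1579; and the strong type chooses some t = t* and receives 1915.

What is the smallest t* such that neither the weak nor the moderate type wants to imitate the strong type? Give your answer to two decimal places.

3.28

Moderate type (on-path payoff 1579 − 144×0.6 = 1492.6) won't mimic when 1492.6 ≥ 1915 − 144·t*, i.e. t* ≥ 2.93.
Weak type (on-path payoff 1276) won't mimic when 1276 ≥ 1915 − 195·t*, i.e. t* ≥ 3.28.
Both must hold, so t* = max(3.28, 2.93) = 3.28. The weak type's constraint binds.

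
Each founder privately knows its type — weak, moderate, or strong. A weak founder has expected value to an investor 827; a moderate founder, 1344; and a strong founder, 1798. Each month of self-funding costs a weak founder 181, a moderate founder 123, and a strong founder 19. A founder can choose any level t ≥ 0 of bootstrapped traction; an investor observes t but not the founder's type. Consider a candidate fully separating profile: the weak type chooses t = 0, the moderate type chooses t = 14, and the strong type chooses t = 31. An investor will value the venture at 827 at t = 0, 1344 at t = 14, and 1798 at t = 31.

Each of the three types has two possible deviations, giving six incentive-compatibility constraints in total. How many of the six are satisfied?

5

Moderate (own payoff 1344 − 123×14 = -378): to t=0 gives 827 → profitable ✗; to t=31 gives 1798 − 123×31 = -2015 → no gain ✓.
Strong (own payoff 1798 − 19×31 = 1209): to t=0 gives 827 → no gain ✓; to t=14 gives 1344 − 19×14 = 1078 → no gain ✓.
Weak (own payoff 827): to t=14 gives 1344 − 181×14 = -1190 → no gain ✓; to t=31 gives 1798 − 181×31 = -3813 → no gain ✓.
5 of the 6 constraints hold; not an equilibrium.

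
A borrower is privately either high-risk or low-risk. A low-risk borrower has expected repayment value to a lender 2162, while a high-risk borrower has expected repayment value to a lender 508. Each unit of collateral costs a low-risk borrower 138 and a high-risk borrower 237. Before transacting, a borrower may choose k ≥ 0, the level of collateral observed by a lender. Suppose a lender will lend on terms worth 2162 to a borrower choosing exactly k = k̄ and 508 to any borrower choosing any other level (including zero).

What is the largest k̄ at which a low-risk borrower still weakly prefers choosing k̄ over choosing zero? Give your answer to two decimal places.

Choosing k̄ yields the low-risk type 2162 − 138·k̄; choosing zero yields 508.
The low-risk type is indifferent at 2162 − 138·k̄ = 508, i.e. k̄ = (2162 − 508) / 138 ≈ 11.99.
For any k̄ above 11.99 the low-risk type would rather pool at zero, so separation collapses.

11.99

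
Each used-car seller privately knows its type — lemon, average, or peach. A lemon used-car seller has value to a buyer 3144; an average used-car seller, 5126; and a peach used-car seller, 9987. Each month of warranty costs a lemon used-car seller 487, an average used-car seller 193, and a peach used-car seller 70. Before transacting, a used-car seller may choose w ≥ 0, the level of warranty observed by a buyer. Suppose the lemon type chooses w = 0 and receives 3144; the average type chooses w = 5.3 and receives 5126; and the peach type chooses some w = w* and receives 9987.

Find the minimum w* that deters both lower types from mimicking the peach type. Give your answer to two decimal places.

Lemon type (on-path payoff 3144) won't mimic when 3144 ≥ 9987 − 487·w*, i.e. w* ≥ 14.05.
Average type (on-path payoff 5126 − 193×5.3 = 4103.1) won't mimic when 4103.1 ≥ 9987 − 193·w*, i.e. w* ≥ 30.49.
Both must hold, so w* = max(14.05, 30.49) = 30.49. The average type's constraint binds.

30.49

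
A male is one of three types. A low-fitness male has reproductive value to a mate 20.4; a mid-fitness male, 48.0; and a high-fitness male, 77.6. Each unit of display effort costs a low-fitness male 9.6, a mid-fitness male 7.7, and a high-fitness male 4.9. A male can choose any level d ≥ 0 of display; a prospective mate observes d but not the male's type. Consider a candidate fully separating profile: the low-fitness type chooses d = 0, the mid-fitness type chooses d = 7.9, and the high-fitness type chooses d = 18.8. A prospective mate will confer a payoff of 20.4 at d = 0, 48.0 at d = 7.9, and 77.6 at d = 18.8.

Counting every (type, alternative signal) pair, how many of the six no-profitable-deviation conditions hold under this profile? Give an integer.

3

Mid-fitness (own payoff 48.0 − 7.7×7.9 = -12.83): to d=0 gives 20.4 → profitable ✗; to d=18.8 gives 77.6 − 7.7×18.8 = -67.16 → no gain ✓.
High-fitness (own payoff 77.6 − 4.9×18.8 = -14.52): to d=0 gives 20.4 → profitable ✗; to d=7.9 gives 48.0 − 4.9×7.9 = 9.29 → profitable ✗.
Low-fitness (own payoff 20.4): to d=7.9 gives 48.0 − 9.6×7.9 = -27.84 → no gain ✓; to d=18.8 gives 77.6 − 9.6×18.8 = -102.88 → no gain ✓.
3 of the 6 constraints hold; not an equilibrium.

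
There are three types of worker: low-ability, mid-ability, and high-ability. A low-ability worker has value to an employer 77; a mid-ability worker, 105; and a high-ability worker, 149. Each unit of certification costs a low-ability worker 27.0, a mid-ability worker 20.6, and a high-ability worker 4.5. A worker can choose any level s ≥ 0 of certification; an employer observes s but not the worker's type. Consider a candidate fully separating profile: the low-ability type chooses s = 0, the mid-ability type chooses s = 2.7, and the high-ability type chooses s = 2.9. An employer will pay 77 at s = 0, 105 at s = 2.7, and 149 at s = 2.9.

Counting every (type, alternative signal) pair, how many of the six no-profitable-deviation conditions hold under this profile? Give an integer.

4

High-ability (own payoff 149 − 4.5×2.9 = 135.95): to s=0 gives 77 → no gain ✓; to s=2.7 gives 105 − 4.5×2.7 = 92.85 → no gain ✓.
Mid-ability (own payoff 105 − 20.6×2.7 = 49.38): to s=0 gives 77 → profitable ✗; to s=2.9 gives 149 − 20.6×2.9 = 89.26 → profitable ✗.
Low-ability (own payoff 77): to s=2.7 gives 105 − 27.0×2.7 = 32.1 → no gain ✓; to s=2.9 gives 149 − 27.0×2.9 = 70.7 → no gain ✓.
4 of the 6 constraints hold; not an equilibrium.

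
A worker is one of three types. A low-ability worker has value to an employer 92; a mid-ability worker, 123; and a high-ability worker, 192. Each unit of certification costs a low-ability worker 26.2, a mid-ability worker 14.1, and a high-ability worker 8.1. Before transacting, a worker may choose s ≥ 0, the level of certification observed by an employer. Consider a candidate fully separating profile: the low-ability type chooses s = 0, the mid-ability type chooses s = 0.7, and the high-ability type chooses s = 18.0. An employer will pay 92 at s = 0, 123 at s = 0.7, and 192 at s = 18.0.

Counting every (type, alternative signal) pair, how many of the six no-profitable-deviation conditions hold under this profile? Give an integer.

3

Mid-ability (own payoff 123 − 14.1×0.7 = 113.13): to s=0 gives 92 → no gain ✓; to s=18.0 gives 192 − 14.1×18.0 = -61.8 → no gain ✓.
High-ability (own payoff 192 − 8.1×18.0 = 46.2): to s=0 gives 92 → profitable ✗; to s=0.7 gives 123 − 8.1×0.7 = 117.33 → profitable ✗.
Low-ability (own payoff 92): to s=0.7 gives 123 − 26.2×0.7 = 104.66 → profitable ✗; to s=18.0 gives 192 − 26.2×18.0 = -279.6 → no gain ✓.
3 of the 6 constraints hold; not an equilibrium.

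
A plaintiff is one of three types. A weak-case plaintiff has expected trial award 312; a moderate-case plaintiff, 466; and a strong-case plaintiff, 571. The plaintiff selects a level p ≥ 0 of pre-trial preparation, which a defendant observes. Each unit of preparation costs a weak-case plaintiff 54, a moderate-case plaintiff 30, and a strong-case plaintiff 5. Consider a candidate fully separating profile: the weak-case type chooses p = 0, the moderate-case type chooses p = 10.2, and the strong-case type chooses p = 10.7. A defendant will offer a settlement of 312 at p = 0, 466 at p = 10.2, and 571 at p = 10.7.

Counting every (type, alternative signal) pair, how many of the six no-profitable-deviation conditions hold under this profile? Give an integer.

4

Weak-case (own payoff 312): to p=10.2 gives 466 − 54×10.2 = -84.8 → no gain ✓; to p=10.7 gives 571 − 54×10.7 = -6.8 → no gain ✓.
Moderate-case (own payoff 466 − 30×10.2 = 160): to p=0 gives 312 → profitable ✗; to p=10.7 gives 571 − 30×10.7 = 250 → profitable ✗.
Strong-case (own payoff 571 − 5×10.7 = 517.5): to p=0 gives 312 → no gain ✓; to p=10.2 gives 466 − 5×10.2 = 415 → no gain ✓.
4 of the 6 constraints hold; not an equilibrium.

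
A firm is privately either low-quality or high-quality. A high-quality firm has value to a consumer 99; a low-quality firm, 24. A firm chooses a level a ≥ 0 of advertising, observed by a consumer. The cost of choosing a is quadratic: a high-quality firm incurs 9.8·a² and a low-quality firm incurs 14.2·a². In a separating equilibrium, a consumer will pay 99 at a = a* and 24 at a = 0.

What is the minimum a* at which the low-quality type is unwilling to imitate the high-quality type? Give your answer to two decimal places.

2.30

The low-quality type at a = 0 receives 24; imitating at a* yields 99 − 14.2·a*².
Indifference: 24 = 99 − 14.2·a*², so a*² = (99 − 24) / 14.2 ≈ 5.2817.
a* = √5.2817 ≈ 2.30.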